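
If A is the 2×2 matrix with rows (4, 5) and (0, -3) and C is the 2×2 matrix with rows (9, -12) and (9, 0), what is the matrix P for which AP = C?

A is on the left of P, so left-multiply by A⁻¹: P = A⁻¹C.
det A = -12; the adjugate gives A⁻¹ = [[1/4, 5/12], [0, -1/3]].
P = A⁻¹C = [[1/4, 5/12], [0, -1/3]] · [[9, -12], [9, 0]] = [[6, -3], [-3, 0]].

P = [[6, -3], [-3, 0]]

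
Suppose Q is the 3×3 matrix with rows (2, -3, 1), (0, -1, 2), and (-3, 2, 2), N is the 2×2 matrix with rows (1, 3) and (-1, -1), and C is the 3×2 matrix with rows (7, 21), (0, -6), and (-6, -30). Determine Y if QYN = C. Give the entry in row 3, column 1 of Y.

-4

Left-multiply by Q⁻¹ and right-multiply by N⁻¹: Y = Q⁻¹CN⁻¹.
det Q = 3; the adjugate gives Q⁻¹ = [[-2, 8/3, -5/3], [-2, 7/3, -4/3], [-1, 5/3, -2/3]].
det N = 2, so N⁻¹ = [[-1/2, -3/2], [1/2, 1/2]].
Q⁻¹C = [[-4, -8], [-6, -16], [-3, -11]].
Y = (Q⁻¹C)N⁻¹ = [[-2, 2], [-5, 1], [-4, -1]].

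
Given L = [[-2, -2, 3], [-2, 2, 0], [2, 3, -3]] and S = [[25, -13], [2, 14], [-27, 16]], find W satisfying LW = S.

W = [[-3, -4], [-2, 3], [5, -5]]

Left-multiplying both sides by L⁻¹ gives W = L⁻¹S.
det L = -6, so L⁻¹ = [[1, -1/2, 1], [1, 0, 1], [5/3, -1/3, 4/3]].
W = L⁻¹S = [[1, -1/2, 1], [1, 0, 1], [5/3, -1/3, 4/3]] · [[25, -13], [2, 14], [-27, 16]] = [[-3, -4], [-2, 3], [5, -5]].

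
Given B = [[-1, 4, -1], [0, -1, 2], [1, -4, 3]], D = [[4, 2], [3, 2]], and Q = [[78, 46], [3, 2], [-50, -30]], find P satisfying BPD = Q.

P = [[5, -4], [4, 3], [2, 2]]

Isolating P: multiply by B⁻¹ from the left and D⁻¹ from the right, so P = B⁻¹QD⁻¹.
det B = 2, so B⁻¹ = [[5/2, -4, 7/2], [1, -1, 1], [1/2, 0, 1/2]].
D has determinant 2; D⁻¹ = [[1, -1], [-3/2, 2]].
B⁻¹Q = [[8, 2], [25, 14], [14, 8]].
P = (B⁻¹Q)D⁻¹ = [[5, -4], [4, 3], [2, 2]].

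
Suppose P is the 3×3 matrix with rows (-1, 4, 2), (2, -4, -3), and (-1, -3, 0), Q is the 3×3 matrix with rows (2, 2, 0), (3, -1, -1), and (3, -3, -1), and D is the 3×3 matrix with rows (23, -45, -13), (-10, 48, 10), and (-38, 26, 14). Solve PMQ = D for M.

Isolating M: multiply by P⁻¹ from the left and Q⁻¹ from the right, so M = P⁻¹DQ⁻¹.
det P = 1, so P⁻¹ = [[-9, -6, -4], [3, 2, 1], [-10, -7, -4]].
det Q = -4; the adjugate gives Q⁻¹ = [[1/2, -1/2, 1/2], [0, 1/2, -1/2], [3/2, -3, 2]].
P⁻¹D = [[5, 13, 1], [11, -13, -5], [-8, 10, 4]].
M = (P⁻¹D)Q⁻¹ = [[4, 1, -2], [-2, 3, 2], [2, -3, -1]].

M = [[4, 1, -2], [-2, 3, 2], [2, -3, -1]]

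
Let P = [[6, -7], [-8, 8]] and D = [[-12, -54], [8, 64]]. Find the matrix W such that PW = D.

W = [[5, -2], [6, 6]]

Since P multiplies W on the left, W = P⁻¹D.
det P = -8, so P⁻¹ = [[-1, -7/8], [-1, -3/4]].
W = P⁻¹D = [[-1, -7/8], [-1, -3/4]] · [[-12, -54], [8, 64]] = [[5, -2], [6, 6]].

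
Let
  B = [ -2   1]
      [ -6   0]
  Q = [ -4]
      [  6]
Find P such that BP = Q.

P = [[-1], [-6]]

B is on the left of P, so left-multiply by B⁻¹: P = B⁻¹Q.
B has determinant 6; B⁻¹ = [[0, -1/6], [1, -1/3]].
P = B⁻¹Q = [[0, -1/6], [1, -1/3]] · [[-4], [6]] = [[-1], [-6]].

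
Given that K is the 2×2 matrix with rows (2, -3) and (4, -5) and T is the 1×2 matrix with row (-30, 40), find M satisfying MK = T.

M = [[-5, -5]]

K is on the right of M, so right-multiply by K⁻¹: M = TK⁻¹.
det K = 2; the adjugate gives K⁻¹ = [[-5/2, 3/2], [-2, 1]].
M = TK⁻¹ = [[-30, 40]] · [[-5/2, 3/2], [-2, 1]] = [[-5, -5]].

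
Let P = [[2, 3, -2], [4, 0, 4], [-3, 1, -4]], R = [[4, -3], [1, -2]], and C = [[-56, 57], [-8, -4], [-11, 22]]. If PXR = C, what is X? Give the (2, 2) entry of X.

Isolating X: multiply by P⁻¹ from the left and R⁻¹ from the right, so X = P⁻¹CR⁻¹.
P has determinant -4; P⁻¹ = [[1, -5/2, -3], [-1, 7/2, 4], [-1, 11/4, 3]].
det R = -5, so R⁻¹ = [[2/5, -3/5], [1/5, -4/5]].
P⁻¹C = [[-3, 1], [-16, 17], [1, -2]].
X = (P⁻¹C)R⁻¹ = [[-1, 1], [-3, -4], [0, 1]].

-4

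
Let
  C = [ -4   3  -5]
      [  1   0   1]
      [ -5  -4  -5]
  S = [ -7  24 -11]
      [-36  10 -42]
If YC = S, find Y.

Y = [[4, -6, -3], [6, -2, 2]]

Right-multiplying both sides by C⁻¹ gives Y = SC⁻¹.
det C = 4, so C⁻¹ = [[1, 35/4, 3/4], [0, -5/4, -1/4], [-1, -31/4, -3/4]].
Y = SC⁻¹ = [[-7, 24, -11], [-36, 10, -42]] · [[1, 35/4, 3/4], [0, -5/4, -1/4], [-1, -31/4, -3/4]] = [[4, -6, -3], [6, -2, 2]].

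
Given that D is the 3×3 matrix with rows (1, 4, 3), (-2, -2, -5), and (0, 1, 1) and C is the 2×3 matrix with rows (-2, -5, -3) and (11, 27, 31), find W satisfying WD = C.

Right-multiplying both sides by D⁻¹ gives W = CD⁻¹.
D has determinant 5; D⁻¹ = [[3/5, -1/5, -14/5], [2/5, 1/5, -1/5], [-2/5, -1/5, 6/5]].
W = CD⁻¹ = [[-2, -5, -3], [11, 27, 31]] · [[3/5, -1/5, -14/5], [2/5, 1/5, -1/5], [-2/5, -1/5, 6/5]] = [[-2, 0, 3], [5, -3, 1]].

W = [[-2, 0, 3], [5, -3, 1]]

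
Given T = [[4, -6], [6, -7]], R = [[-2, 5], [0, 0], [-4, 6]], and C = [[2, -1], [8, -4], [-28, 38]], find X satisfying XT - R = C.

X = [[-3, 2], [-4, 4], [-5, -2]]

XT = C + R = [[0, 4], [8, -4], [-32, 44]].
Since T sits to the right of X, X = (C + R)T⁻¹.
T has determinant 8; T⁻¹ = [[-7/8, 3/4], [-3/4, 1/2]].
X = (C + R)T⁻¹ = [[-3, 2], [-4, 4], [-5, -2]].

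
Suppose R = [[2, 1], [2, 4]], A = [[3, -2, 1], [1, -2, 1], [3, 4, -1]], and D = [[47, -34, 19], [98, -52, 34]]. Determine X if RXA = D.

X = R⁻¹DA⁻¹ (apply R⁻¹ on the left and A⁻¹ on the right).
det R = 6, so R⁻¹ = [[2/3, -1/6], [-1/3, 1/3]].
A has determinant -4; A⁻¹ = [[1/2, -1/2, 0], [-1, 3/2, 1/2], [-5/2, 9/2, 1]].
R⁻¹D = [[15, -14, 7], [17, -6, 5]].
X = (R⁻¹D)A⁻¹ = [[4, 3, 0], [2, 5, 2]].

X = [[4, 3, 0], [2, 5, 2]]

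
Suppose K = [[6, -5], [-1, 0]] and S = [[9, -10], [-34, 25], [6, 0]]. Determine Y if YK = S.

Y = [[2, 3], [-5, 4], [0, -6]]

K is on the right of Y, so right-multiply by K⁻¹: Y = SK⁻¹.
K has determinant -5; K⁻¹ = [[0, -1], [-1/5, -6/5]].
Y = SK⁻¹ = [[9, -10], [-34, 25], [6, 0]] · [[0, -1], [-1/5, -6/5]] = [[2, 3], [-5, 4], [0, -6]].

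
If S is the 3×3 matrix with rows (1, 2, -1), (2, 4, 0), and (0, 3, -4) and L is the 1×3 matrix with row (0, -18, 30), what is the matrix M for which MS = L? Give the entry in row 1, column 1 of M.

-6

Right-multiplying both sides by S⁻¹ gives M = LS⁻¹.
det S = -6; the adjugate gives S⁻¹ = [[8/3, -5/6, -2/3], [-4/3, 2/3, 1/3], [-1, 1/2, 0]].
M = LS⁻¹ = [[0, -18, 30]] · [[8/3, -5/6, -2/3], [-4/3, 2/3, 1/3], [-1, 1/2, 0]] = [[-6, 3, -6]].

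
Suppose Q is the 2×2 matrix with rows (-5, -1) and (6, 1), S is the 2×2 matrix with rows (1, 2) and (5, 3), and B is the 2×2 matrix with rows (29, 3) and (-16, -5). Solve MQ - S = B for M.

M = [[0, 5], [1, -1]]

MQ = B + S = [[30, 5], [-11, -2]].
Right-multiplying both sides by Q⁻¹ gives M = (B + S)Q⁻¹.
Q has determinant 1; Q⁻¹ = [[1, 1], [-6, -5]].
M = (B + S)Q⁻¹ = [[0, 5], [1, -1]].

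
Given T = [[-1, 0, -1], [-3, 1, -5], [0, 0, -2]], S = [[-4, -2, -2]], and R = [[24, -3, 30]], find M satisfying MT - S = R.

M = [[-5, -5, 1]]

MT = R + S = [[20, -5, 28]].
Right-multiplying both sides by T⁻¹ gives M = (R + S)T⁻¹.
det T = 2; the adjugate gives T⁻¹ = [[-1, 0, 1/2], [-3, 1, -1], [0, 0, -1/2]].
M = (R + S)T⁻¹ = [[-5, -5, 1]].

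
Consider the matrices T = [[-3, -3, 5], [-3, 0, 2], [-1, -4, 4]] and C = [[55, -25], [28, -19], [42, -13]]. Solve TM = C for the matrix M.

M = [[-6, 5], [-4, 0], [5, -2]]

Left-multiplying both sides by T⁻¹ gives M = T⁻¹C.
T has determinant 6; T⁻¹ = [[4/3, -4/3, -1], [5/3, -7/6, -3/2], [2, -3/2, -3/2]].
M = T⁻¹C = [[4/3, -4/3, -1], [5/3, -7/6, -3/2], [2, -3/2, -3/2]] · [[55, -25], [28, -19], [42, -13]] = [[-6, 5], [-4, 0], [5, -2]].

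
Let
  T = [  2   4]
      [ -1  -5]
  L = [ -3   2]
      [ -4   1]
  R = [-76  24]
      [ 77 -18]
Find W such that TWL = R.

W = [[4, 0], [-1, 4]]

Isolating W: multiply by T⁻¹ from the left and L⁻¹ from the right, so W = T⁻¹RL⁻¹.
det T = -6; the adjugate gives T⁻¹ = [[5/6, 2/3], [-1/6, -1/3]].
det L = 5, so L⁻¹ = [[1/5, -2/5], [4/5, -3/5]].
T⁻¹R = [[-12, 8], [-13, 2]].
W = (T⁻¹R)L⁻¹ = [[4, 0], [-1, 4]].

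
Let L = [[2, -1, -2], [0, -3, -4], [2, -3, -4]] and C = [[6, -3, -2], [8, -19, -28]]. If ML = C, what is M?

Right-multiplying both sides by L⁻¹ gives M = CL⁻¹.
L has determinant -4; L⁻¹ = [[0, -1/2, 1/2], [2, 1, -2], [-3/2, -1, 3/2]].
M = CL⁻¹ = [[6, -3, -2], [8, -19, -28]] · [[0, -1/2, 1/2], [2, 1, -2], [-3/2, -1, 3/2]] = [[-3, -4, 6], [4, 5, 0]].

M = [[-3, -4, 6], [4, 5, 0]]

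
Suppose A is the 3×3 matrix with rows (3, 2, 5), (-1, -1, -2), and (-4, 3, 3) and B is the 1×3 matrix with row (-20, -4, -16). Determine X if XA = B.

X = [[-2, 6, 2]]

Right-multiplying both sides by A⁻¹ gives X = BA⁻¹.
det A = -4; the adjugate gives A⁻¹ = [[-3/4, -9/4, -1/4], [-11/4, -29/4, -1/4], [7/4, 17/4, 1/4]].
X = BA⁻¹ = [[-20, -4, -16]] · [[-3/4, -9/4, -1/4], [-11/4, -29/4, -1/4], [7/4, 17/4, 1/4]] = [[-2, 6, 2]].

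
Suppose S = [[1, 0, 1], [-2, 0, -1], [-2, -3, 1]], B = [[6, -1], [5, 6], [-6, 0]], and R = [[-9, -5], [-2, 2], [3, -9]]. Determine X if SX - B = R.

SX = R + B = [[-3, -6], [3, 8], [-3, -9]].
S is on the left of X, so left-multiply by S⁻¹: X = S⁻¹(R + B).
det S = 3; the adjugate gives S⁻¹ = [[-1, -1, 0], [4/3, 1, -1/3], [2, 1, 0]].
X = S⁻¹(R + B) = [[0, -2], [0, 3], [-3, -4]].

X = [[0, -2], [0, 3], [-3, -4]]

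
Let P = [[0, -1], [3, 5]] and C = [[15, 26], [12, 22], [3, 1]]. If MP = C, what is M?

M = [[-1, 5], [-2, 4], [4, 1]]

P is on the right of M, so right-multiply by P⁻¹: M = CP⁻¹.
det P = 3; the adjugate gives P⁻¹ = [[5/3, 1/3], [-1, 0]].
M = CP⁻¹ = [[15, 26], [12, 22], [3, 1]] · [[5/3, 1/3], [-1, 0]] = [[-1, 5], [-2, 4], [4, 1]].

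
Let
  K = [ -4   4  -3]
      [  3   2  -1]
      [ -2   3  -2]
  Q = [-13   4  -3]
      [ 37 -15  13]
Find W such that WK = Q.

Since K sits to the right of W, W = QK⁻¹.
det K = -3; the adjugate gives K⁻¹ = [[1/3, 1/3, -2/3], [-8/3, -2/3, 13/3], [-13/3, -4/3, 20/3]].
W = QK⁻¹ = [[-13, 4, -3], [37, -15, 13]] · [[1/3, 1/3, -2/3], [-8/3, -2/3, 13/3], [-13/3, -4/3, 20/3]] = [[-2, -3, 6], [-4, 5, -3]].

W = [[-2, -3, 6], [-4, 5, -3]]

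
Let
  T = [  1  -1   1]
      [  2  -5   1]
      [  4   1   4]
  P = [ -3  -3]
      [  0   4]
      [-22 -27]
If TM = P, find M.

Since T multiplies M on the left, M = T⁻¹P.
det T = 5; the adjugate gives T⁻¹ = [[-21/5, 1, 4/5], [-4/5, 0, 1/5], [22/5, -1, -3/5]].
M = T⁻¹P = [[-21/5, 1, 4/5], [-4/5, 0, 1/5], [22/5, -1, -3/5]] · [[-3, -3], [0, 4], [-22, -27]] = [[-5, -5], [-2, -3], [0, -1]].

M = [[-5, -5], [-2, -3], [0, -1]]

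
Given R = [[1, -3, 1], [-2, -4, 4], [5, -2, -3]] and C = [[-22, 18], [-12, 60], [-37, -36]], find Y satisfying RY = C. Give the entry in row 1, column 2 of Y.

Since R multiplies Y on the left, Y = R⁻¹C.
det R = 2; the adjugate gives R⁻¹ = [[10, -11/2, -4], [7, -4, -3], [12, -13/2, -5]].
Y = R⁻¹C = [[10, -11/2, -4], [7, -4, -3], [12, -13/2, -5]] · [[-22, 18], [-12, 60], [-37, -36]] = [[-6, -6], [5, -6], [-1, 6]].

-6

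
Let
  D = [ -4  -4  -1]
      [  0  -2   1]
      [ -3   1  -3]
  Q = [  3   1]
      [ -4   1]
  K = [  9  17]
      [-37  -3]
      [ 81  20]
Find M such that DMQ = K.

M = [[-4, 2], [2, -3], [-3, -2]]

M = D⁻¹KQ⁻¹ (apply D⁻¹ on the left and Q⁻¹ on the right).
D has determinant -2; D⁻¹ = [[-5/2, 13/2, 3], [3/2, -9/2, -2], [3, -8, -4]].
det Q = 7; the adjugate gives Q⁻¹ = [[1/7, -1/7], [4/7, 3/7]].
D⁻¹K = [[-20, -2], [18, -1], [-1, -5]].
M = (D⁻¹K)Q⁻¹ = [[-4, 2], [2, -3], [-3, -2]].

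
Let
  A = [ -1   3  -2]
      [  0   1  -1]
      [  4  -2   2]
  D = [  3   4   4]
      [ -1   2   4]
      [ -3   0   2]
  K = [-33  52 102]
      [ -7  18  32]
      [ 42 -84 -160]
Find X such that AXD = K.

X = A⁻¹KD⁻¹ (apply A⁻¹ on the left and D⁻¹ on the right).
det A = -4; the adjugate gives A⁻¹ = [[0, 1/2, 1/4], [1, -3/2, 1/4], [1, -5/2, 1/4]].
D has determinant -4; D⁻¹ = [[-1, 2, -2], [5/2, -9/2, 4], [-3/2, 3, -5/2]].
A⁻¹K = [[7, -12, -24], [-12, 4, 14], [-5, -14, -18]].
X = (A⁻¹K)D⁻¹ = [[-1, -4, -2], [1, 0, 5], [-3, -1, -1]].

X = [[-1, -4, -2], [1, 0, 5], [-3, -1, -1]]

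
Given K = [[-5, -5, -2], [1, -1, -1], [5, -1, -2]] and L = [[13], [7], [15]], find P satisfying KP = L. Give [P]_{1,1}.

Left-multiplying both sides by K⁻¹ gives P = K⁻¹L.
det K = 2, so K⁻¹ = [[1/2, -4, 3/2], [-3/2, 10, -7/2], [2, -15, 5]].
P = K⁻¹L = [[1/2, -4, 3/2], [-3/2, 10, -7/2], [2, -15, 5]] · [[13], [7], [15]] = [[1], [-2], [-4]].

1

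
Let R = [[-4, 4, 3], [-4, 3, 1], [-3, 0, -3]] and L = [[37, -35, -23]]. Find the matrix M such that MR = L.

Right-multiplying both sides by R⁻¹ gives M = LR⁻¹.
det R = 3; the adjugate gives R⁻¹ = [[-3, 4, -5/3], [-5, 7, -8/3], [3, -4, 4/3]].
M = LR⁻¹ = [[37, -35, -23]] · [[-3, 4, -5/3], [-5, 7, -8/3], [3, -4, 4/3]] = [[-5, -5, 1]].

M = [[-5, -5, 1]]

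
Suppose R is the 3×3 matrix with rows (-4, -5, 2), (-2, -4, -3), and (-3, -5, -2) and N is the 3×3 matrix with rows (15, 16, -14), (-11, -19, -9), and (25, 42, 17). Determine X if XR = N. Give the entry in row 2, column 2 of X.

1

Since R sits to the right of X, X = NR⁻¹.
det R = -1; the adjugate gives R⁻¹ = [[7, 20, -23], [-5, -14, 16], [2, 5, -6]].
X = NR⁻¹ = [[15, 16, -14], [-11, -19, -9], [25, 42, 17]] · [[7, 20, -23], [-5, -14, 16], [2, 5, -6]] = [[-3, 6, -5], [0, 1, 3], [-1, -3, -5]].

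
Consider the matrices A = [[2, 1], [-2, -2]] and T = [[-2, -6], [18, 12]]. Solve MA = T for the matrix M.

Right-multiplying both sides by A⁻¹ gives M = TA⁻¹.
det A = -2; the adjugate gives A⁻¹ = [[1, 1/2], [-1, -1]].
M = TA⁻¹ = [[-2, -6], [18, 12]] · [[1, 1/2], [-1, -1]] = [[4, 5], [6, -3]].

M = [[4, 5], [6, -3]]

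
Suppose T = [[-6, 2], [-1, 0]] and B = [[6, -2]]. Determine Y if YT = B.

Since T sits to the right of Y, Y = BT⁻¹.
T has determinant 2; T⁻¹ = [[0, -1], [1/2, -3]].
Y = BT⁻¹ = [[6, -2]] · [[0, -1], [1/2, -3]] = [[-1, 0]].

Y = [[-1, 0]]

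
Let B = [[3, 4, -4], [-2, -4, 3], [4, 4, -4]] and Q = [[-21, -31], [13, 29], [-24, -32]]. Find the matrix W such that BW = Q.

W = [[-3, -1], [2, -6], [5, 1]]

B is on the left of W, so left-multiply by B⁻¹: W = B⁻¹Q.
det B = -4; the adjugate gives B⁻¹ = [[-1, 0, 1], [-1, -1, 1/4], [-2, -1, 1]].
W = B⁻¹Q = [[-1, 0, 1], [-1, -1, 1/4], [-2, -1, 1]] · [[-21, -31], [13, 29], [-24, -32]] = [[-3, -1], [2, -6], [5, 1]].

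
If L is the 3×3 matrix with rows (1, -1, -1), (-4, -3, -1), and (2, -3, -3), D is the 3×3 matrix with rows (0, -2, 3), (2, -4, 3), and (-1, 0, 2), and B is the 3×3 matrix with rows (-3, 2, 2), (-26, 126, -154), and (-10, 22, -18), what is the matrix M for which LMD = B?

M = [[4, 2, 3], [5, 3, -3], [-2, 0, 5]]

Left-multiply by L⁻¹ and right-multiply by D⁻¹: M = L⁻¹BD⁻¹.
det L = 2; the adjugate gives L⁻¹ = [[3, 0, -1], [-7, -1/2, 5/2], [9, 1/2, -7/2]].
det D = 2, so D⁻¹ = [[-4, 2, 3], [-7/2, 3/2, 3], [-2, 1, 2]].
L⁻¹B = [[1, -16, 24], [9, -22, 18], [-5, 4, 4]].
M = (L⁻¹B)D⁻¹ = [[4, 2, 3], [5, 3, -3], [-2, 0, 5]].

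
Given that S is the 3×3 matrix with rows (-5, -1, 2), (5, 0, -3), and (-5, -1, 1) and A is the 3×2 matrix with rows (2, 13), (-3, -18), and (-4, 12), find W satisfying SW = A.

S is on the left of W, so left-multiply by S⁻¹: W = S⁻¹A.
det S = -5; the adjugate gives S⁻¹ = [[3/5, 1/5, -3/5], [-2, -1, 1], [1, 0, -1]].
W = S⁻¹A = [[3/5, 1/5, -3/5], [-2, -1, 1], [1, 0, -1]] · [[2, 13], [-3, -18], [-4, 12]] = [[3, -3], [-5, 4], [6, 1]].

W = [[3, -3], [-5, 4], [6, 1]]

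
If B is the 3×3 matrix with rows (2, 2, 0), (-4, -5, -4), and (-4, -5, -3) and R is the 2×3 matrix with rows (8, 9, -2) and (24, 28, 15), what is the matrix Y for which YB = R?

Since B sits to the right of Y, Y = RB⁻¹.
det B = -2; the adjugate gives B⁻¹ = [[5/2, -3, 4], [-2, 3, -4], [0, -1, 1]].
Y = RB⁻¹ = [[8, 9, -2], [24, 28, 15]] · [[5/2, -3, 4], [-2, 3, -4], [0, -1, 1]] = [[2, 5, -6], [4, -3, -1]].

Y = [[2, 5, -6], [4, -3, -1]]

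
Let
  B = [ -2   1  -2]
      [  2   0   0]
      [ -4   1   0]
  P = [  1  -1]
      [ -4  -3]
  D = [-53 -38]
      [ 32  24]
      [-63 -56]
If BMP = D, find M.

Isolating M: multiply by B⁻¹ from the left and P⁻¹ from the right, so M = B⁻¹DP⁻¹.
det B = -4, so B⁻¹ = [[0, 1/2, 0], [0, 2, 1], [-1/2, 1/2, 1/2]].
P has determinant -7; P⁻¹ = [[3/7, -1/7], [-4/7, -1/7]].
B⁻¹D = [[16, 12], [1, -8], [11, 3]].
M = (B⁻¹D)P⁻¹ = [[0, -4], [5, 1], [3, -2]].

M = [[0, -4], [5, 1], [3, -2]]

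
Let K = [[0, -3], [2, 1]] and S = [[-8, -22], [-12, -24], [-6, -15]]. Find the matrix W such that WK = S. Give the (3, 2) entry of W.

-3

Right-multiplying both sides by K⁻¹ gives W = SK⁻¹.
K has determinant 6; K⁻¹ = [[1/6, 1/2], [-1/3, 0]].
W = SK⁻¹ = [[-8, -22], [-12, -24], [-6, -15]] · [[1/6, 1/2], [-1/3, 0]] = [[6, -4], [6, -6], [4, -3]].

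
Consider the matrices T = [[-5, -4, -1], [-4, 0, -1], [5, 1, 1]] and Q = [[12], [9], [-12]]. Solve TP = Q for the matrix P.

Left-multiplying both sides by T⁻¹ gives P = T⁻¹Q.
det T = 3; the adjugate gives T⁻¹ = [[1/3, 1, 4/3], [-1/3, 0, -1/3], [-4/3, -5, -16/3]].
P = T⁻¹Q = [[1/3, 1, 4/3], [-1/3, 0, -1/3], [-4/3, -5, -16/3]] · [[12], [9], [-12]] = [[-3], [0], [3]].

P = [[-3], [0], [3]]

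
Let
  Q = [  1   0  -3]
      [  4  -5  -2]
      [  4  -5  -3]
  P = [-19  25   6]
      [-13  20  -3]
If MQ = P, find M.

M = [[1, -6, 1], [3, -6, 2]]

Right-multiplying both sides by Q⁻¹ gives M = PQ⁻¹.
det Q = 5, so Q⁻¹ = [[1, 3, -3], [4/5, 9/5, -2], [0, 1, -1]].
M = PQ⁻¹ = [[-19, 25, 6], [-13, 20, -3]] · [[1, 3, -3], [4/5, 9/5, -2], [0, 1, -1]] = [[1, -6, 1], [3, -6, 2]].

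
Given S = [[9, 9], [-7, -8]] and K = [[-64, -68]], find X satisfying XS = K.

Since S sits to the right of X, X = KS⁻¹.
det S = -9, so S⁻¹ = [[8/9, 1], [-7/9, -1]].
X = KS⁻¹ = [[-64, -68]] · [[8/9, 1], [-7/9, -1]] = [[-4, 4]].

X = [[-4, 4]]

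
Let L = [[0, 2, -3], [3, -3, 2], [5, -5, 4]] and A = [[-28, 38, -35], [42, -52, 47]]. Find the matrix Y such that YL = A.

Y = [[5, -6, -2], [-5, 4, 6]]

Right-multiplying both sides by L⁻¹ gives Y = AL⁻¹.
det L = -4; the adjugate gives L⁻¹ = [[1/2, -7/4, 5/4], [1/2, -15/4, 9/4], [0, -5/2, 3/2]].
Y = AL⁻¹ = [[-28, 38, -35], [42, -52, 47]] · [[1/2, -7/4, 5/4], [1/2, -15/4, 9/4], [0, -5/2, 3/2]] = [[5, -6, -2], [-5, 4, 6]].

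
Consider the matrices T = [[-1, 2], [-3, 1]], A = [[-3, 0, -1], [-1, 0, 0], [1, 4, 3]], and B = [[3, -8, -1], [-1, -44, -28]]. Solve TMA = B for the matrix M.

M = T⁻¹BA⁻¹ (apply T⁻¹ on the left and A⁻¹ on the right).
T has determinant 5; T⁻¹ = [[1/5, -2/5], [3/5, -1/5]].
A has determinant 4; A⁻¹ = [[0, -1, 0], [3/4, -2, 1/4], [-1, 3, 0]].
T⁻¹B = [[1, 16, 11], [2, 4, 5]].
M = (T⁻¹B)A⁻¹ = [[1, 0, 4], [-2, 5, 1]].

M = [[1, 0, 4], [-2, 5, 1]]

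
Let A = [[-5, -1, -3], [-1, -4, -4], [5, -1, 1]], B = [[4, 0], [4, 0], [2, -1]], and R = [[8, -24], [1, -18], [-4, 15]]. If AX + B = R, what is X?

AX = R − B = [[4, -24], [-3, -18], [-6, 16]].
Left-multiplying both sides by A⁻¹ gives X = A⁻¹(R − B).
det A = -4; the adjugate gives A⁻¹ = [[2, -1, 2], [19/4, -5/2, 17/4], [-21/4, 5/2, -19/4]].
X = A⁻¹(R − B) = [[-1, 2], [1, -1], [0, 5]].

X = [[-1, 2], [1, -1], [0, 5]]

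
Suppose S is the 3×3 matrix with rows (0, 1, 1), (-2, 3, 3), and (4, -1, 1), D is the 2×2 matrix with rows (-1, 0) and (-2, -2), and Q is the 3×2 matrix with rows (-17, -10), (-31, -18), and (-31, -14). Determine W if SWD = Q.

W = [[4, 3], [3, 5], [4, 0]]

W = S⁻¹QD⁻¹ (apply S⁻¹ on the left and D⁻¹ on the right).
det S = 4; the adjugate gives S⁻¹ = [[3/2, -1/2, 0], [7/2, -1, -1/2], [-5/2, 1, 1/2]].
D has determinant 2; D⁻¹ = [[-1, 0], [1, -1/2]].
S⁻¹Q = [[-10, -6], [-13, -10], [-4, 0]].
W = (S⁻¹Q)D⁻¹ = [[4, 3], [3, 5], [4, 0]].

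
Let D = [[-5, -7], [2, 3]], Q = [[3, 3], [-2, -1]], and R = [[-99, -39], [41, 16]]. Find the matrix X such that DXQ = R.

X = D⁻¹RQ⁻¹ (apply D⁻¹ on the left and Q⁻¹ on the right).
det D = -1, so D⁻¹ = [[-3, -7], [2, 5]].
Q has determinant 3; Q⁻¹ = [[-1/3, -1], [2/3, 1]].
D⁻¹R = [[10, 5], [7, 2]].
X = (D⁻¹R)Q⁻¹ = [[0, -5], [-1, -5]].

X = [[0, -5], [-1, -5]]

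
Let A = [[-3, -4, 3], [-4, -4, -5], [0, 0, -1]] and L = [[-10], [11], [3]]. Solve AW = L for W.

Left-multiplying both sides by A⁻¹ gives W = A⁻¹L.
det A = 4, so A⁻¹ = [[1, -1, 8], [-1, 3/4, -27/4], [0, 0, -1]].
W = A⁻¹L = [[1, -1, 8], [-1, 3/4, -27/4], [0, 0, -1]] · [[-10], [11], [3]] = [[3], [-2], [-3]].

W = [[3], [-2], [-3]]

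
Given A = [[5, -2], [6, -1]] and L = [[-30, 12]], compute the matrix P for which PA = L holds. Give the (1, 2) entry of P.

Right-multiplying both sides by A⁻¹ gives P = LA⁻¹.
det A = 7; the adjugate gives A⁻¹ = [[-1/7, 2/7], [-6/7, 5/7]].
P = LA⁻¹ = [[-30, 12]] · [[-1/7, 2/7], [-6/7, 5/7]] = [[-6, 0]].

0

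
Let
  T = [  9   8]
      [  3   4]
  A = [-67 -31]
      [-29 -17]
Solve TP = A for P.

P = [[-3, 1], [-5, -5]]

Since T multiplies P on the left, P = T⁻¹A.
det T = 12; the adjugate gives T⁻¹ = [[1/3, -2/3], [-1/4, 3/4]].
P = T⁻¹A = [[1/3, -2/3], [-1/4, 3/4]] · [[-67, -31], [-29, -17]] = [[-3, 1], [-5, -5]].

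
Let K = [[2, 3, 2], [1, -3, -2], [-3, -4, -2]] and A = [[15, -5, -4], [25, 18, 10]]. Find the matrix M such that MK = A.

M = [[3, 6, -1], [6, 4, -3]]

K is on the right of M, so right-multiply by K⁻¹: M = AK⁻¹.
det K = -6; the adjugate gives K⁻¹ = [[1/3, 1/3, 0], [-4/3, -1/3, -1], [13/6, 1/6, 3/2]].
M = AK⁻¹ = [[15, -5, -4], [25, 18, 10]] · [[1/3, 1/3, 0], [-4/3, -1/3, -1], [13/6, 1/6, 3/2]] = [[3, 6, -1], [6, 4, -3]].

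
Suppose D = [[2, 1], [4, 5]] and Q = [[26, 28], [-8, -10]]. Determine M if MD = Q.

M = [[3, 5], [0, -2]]

Since D sits to the right of M, M = QD⁻¹.
det D = 6; the adjugate gives D⁻¹ = [[5/6, -1/6], [-2/3, 1/3]].
M = QD⁻¹ = [[26, 28], [-8, -10]] · [[5/6, -1/6], [-2/3, 1/3]] = [[3, 5], [0, -2]].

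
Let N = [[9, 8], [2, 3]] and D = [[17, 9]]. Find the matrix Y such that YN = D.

Right-multiplying both sides by N⁻¹ gives Y = DN⁻¹.
det N = 11; the adjugate gives N⁻¹ = [[3/11, -8/11], [-2/11, 9/11]].
Y = DN⁻¹ = [[17, 9]] · [[3/11, -8/11], [-2/11, 9/11]] = [[3, -5]].

Y = [[3, -5]]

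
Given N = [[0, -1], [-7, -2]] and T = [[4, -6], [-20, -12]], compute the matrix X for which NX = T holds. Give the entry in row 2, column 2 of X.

Since N multiplies X on the left, X = N⁻¹T.
det N = -7, so N⁻¹ = [[2/7, -1/7], [-1, 0]].
X = N⁻¹T = [[2/7, -1/7], [-1, 0]] · [[4, -6], [-20, -12]] = [[4, 0], [-4, 6]].

6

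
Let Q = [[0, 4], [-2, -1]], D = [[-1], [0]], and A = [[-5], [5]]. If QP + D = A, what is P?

QP = A − D = [[-4], [5]].
Left-multiplying both sides by Q⁻¹ gives P = Q⁻¹(A − D).
det Q = 8, so Q⁻¹ = [[-1/8, -1/2], [1/4, 0]].
P = Q⁻¹(A − D) = [[-2], [-1]].

P = [[-2], [-1]]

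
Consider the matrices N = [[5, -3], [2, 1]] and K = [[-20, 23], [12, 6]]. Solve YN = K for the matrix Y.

Y = [[-6, 5], [0, 6]]

Since N sits to the right of Y, Y = KN⁻¹.
det N = 11, so N⁻¹ = [[1/11, 3/11], [-2/11, 5/11]].
Y = KN⁻¹ = [[-20, 23], [12, 6]] · [[1/11, 3/11], [-2/11, 5/11]] = [[-6, 5], [0, 6]].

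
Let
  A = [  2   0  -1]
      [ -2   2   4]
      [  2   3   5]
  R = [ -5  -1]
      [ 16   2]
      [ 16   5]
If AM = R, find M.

Left-multiplying both sides by A⁻¹ gives M = A⁻¹R.
A has determinant 6; A⁻¹ = [[-1/3, -1/2, 1/3], [3, 2, -1], [-5/3, -1, 2/3]].
M = A⁻¹R = [[-1/3, -1/2, 1/3], [3, 2, -1], [-5/3, -1, 2/3]] · [[-5, -1], [16, 2], [16, 5]] = [[-1, 1], [1, -4], [3, 3]].

M = [[-1, 1], [1, -4], [3, 3]]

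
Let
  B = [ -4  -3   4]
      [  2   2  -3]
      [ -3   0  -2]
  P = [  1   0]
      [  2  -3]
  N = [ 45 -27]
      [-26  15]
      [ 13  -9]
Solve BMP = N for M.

M = [[-5, -3], [3, 5], [4, 3]]

M = B⁻¹NP⁻¹ (apply B⁻¹ on the left and P⁻¹ on the right).
B has determinant 1; B⁻¹ = [[-4, -6, 1], [13, 20, -4], [6, 9, -2]].
det P = -3, so P⁻¹ = [[1, 0], [2/3, -1/3]].
B⁻¹N = [[-11, 9], [13, -15], [10, -9]].
M = (B⁻¹N)P⁻¹ = [[-5, -3], [3, 5], [4, 3]].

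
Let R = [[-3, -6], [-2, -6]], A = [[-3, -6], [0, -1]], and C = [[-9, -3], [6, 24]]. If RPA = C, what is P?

Isolating P: multiply by R⁻¹ from the left and A⁻¹ from the right, so P = R⁻¹CA⁻¹.
det R = 6, so R⁻¹ = [[-1, 1], [1/3, -1/2]].
det A = 3; the adjugate gives A⁻¹ = [[-1/3, 2], [0, -1]].
R⁻¹C = [[15, 27], [-6, -13]].
P = (R⁻¹C)A⁻¹ = [[-5, 3], [2, 1]].

P = [[-5, 3], [2, 1]]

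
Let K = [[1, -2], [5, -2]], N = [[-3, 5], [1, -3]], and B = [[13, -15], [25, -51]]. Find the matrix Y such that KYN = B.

Y = [[0, 3], [3, 4]]

Isolating Y: multiply by K⁻¹ from the left and N⁻¹ from the right, so Y = K⁻¹BN⁻¹.
det K = 8; the adjugate gives K⁻¹ = [[-1/4, 1/4], [-5/8, 1/8]].
det N = 4, so N⁻¹ = [[-3/4, -5/4], [-1/4, -3/4]].
K⁻¹B = [[3, -9], [-5, 3]].
Y = (K⁻¹B)N⁻¹ = [[0, 3], [3, 4]].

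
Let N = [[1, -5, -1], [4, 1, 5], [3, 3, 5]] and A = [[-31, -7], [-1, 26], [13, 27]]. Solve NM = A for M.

M = [[-4, -1], [5, 0], [2, 6]]

Left-multiplying both sides by N⁻¹ gives M = N⁻¹A.
det N = 6; the adjugate gives N⁻¹ = [[-5/3, 11/3, -4], [-5/6, 4/3, -3/2], [3/2, -3, 7/2]].
M = N⁻¹A = [[-5/3, 11/3, -4], [-5/6, 4/3, -3/2], [3/2, -3, 7/2]] · [[-31, -7], [-1, 26], [13, 27]] = [[-4, -1], [5, 0], [2, 6]].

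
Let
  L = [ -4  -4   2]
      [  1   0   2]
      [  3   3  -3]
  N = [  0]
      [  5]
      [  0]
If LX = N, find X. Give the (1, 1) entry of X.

Since L multiplies X on the left, X = L⁻¹N.
L has determinant -6; L⁻¹ = [[1, 1, 4/3], [-3/2, -1, -5/3], [-1/2, 0, -2/3]].
X = L⁻¹N = [[1, 1, 4/3], [-3/2, -1, -5/3], [-1/2, 0, -2/3]] · [[0], [5], [0]] = [[5], [-5], [0]].

5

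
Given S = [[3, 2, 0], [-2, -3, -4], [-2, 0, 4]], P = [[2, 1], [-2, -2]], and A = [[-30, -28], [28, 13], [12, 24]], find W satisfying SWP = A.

Isolating W: multiply by S⁻¹ from the left and P⁻¹ from the right, so W = S⁻¹AP⁻¹.
det S = -4, so S⁻¹ = [[3, 2, 2], [-4, -3, -3], [3/2, 1, 5/4]].
det P = -2; the adjugate gives P⁻¹ = [[1, 1/2], [-1, -1]].
S⁻¹A = [[-10, -10], [0, 1], [-2, 1]].
W = (S⁻¹A)P⁻¹ = [[0, 5], [-1, -1], [-3, -2]].

W = [[0, 5], [-1, -1], [-3, -2]]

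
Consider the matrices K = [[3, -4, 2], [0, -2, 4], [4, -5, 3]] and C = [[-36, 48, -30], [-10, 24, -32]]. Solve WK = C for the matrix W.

K is on the right of W, so right-multiply by K⁻¹: W = CK⁻¹.
det K = -6, so K⁻¹ = [[-7/3, -1/3, 2], [-8/3, -1/6, 2], [-4/3, 1/6, 1]].
W = CK⁻¹ = [[-36, 48, -30], [-10, 24, -32]] · [[-7/3, -1/3, 2], [-8/3, -1/6, 2], [-4/3, 1/6, 1]] = [[-4, -1, -6], [2, -6, -4]].

W = [[-4, -1, -6], [2, -6, -4]]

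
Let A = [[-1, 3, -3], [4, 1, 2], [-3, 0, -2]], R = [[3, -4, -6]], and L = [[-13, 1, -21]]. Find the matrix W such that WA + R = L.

WA = L − R = [[-16, 5, -15]].
A is on the right of W, so right-multiply by A⁻¹: W = (L − R)A⁻¹.
det A = -1, so A⁻¹ = [[2, -6, -9], [-2, 7, 10], [-3, 9, 13]].
W = (L − R)A⁻¹ = [[3, -4, -1]].

W = [[3, -4, -1]]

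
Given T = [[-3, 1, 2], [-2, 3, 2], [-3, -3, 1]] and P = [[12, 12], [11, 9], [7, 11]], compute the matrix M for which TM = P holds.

M = [[-3, -1], [1, -1], [1, 5]]

Since T multiplies M on the left, M = T⁻¹P.
T has determinant -1; T⁻¹ = [[-9, 7, 4], [4, -3, -2], [-15, 12, 7]].
M = T⁻¹P = [[-9, 7, 4], [4, -3, -2], [-15, 12, 7]] · [[12, 12], [11, 9], [7, 11]] = [[-3, -1], [1, -1], [1, 5]].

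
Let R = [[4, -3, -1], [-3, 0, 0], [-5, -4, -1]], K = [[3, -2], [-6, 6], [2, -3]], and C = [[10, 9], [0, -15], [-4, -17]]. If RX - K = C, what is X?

X = [[2, 3], [-3, 0], [4, 5]]

RX = C + K = [[13, 7], [-6, -9], [-2, -20]].
Since R multiplies X on the left, X = R⁻¹(C + K).
R has determinant -3; R⁻¹ = [[0, -1/3, 0], [1, 3, -1], [-4, -31/3, 3]].
X = R⁻¹(C + K) = [[2, 3], [-3, 0], [4, 5]].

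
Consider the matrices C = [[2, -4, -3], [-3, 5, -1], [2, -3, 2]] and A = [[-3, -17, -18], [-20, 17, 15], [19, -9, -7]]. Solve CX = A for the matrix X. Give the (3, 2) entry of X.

Since C multiplies X on the left, X = C⁻¹A.
det C = 1, so C⁻¹ = [[7, 17, 19], [4, 10, 11], [-1, -2, -2]].
X = C⁻¹A = [[7, 17, 19], [4, 10, 11], [-1, -2, -2]] · [[-3, -17, -18], [-20, 17, 15], [19, -9, -7]] = [[0, -1, -4], [-3, 3, 1], [5, 1, 2]].

1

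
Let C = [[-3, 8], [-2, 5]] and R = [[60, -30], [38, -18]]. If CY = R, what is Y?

C is on the left of Y, so left-multiply by C⁻¹: Y = C⁻¹R.
det C = 1, so C⁻¹ = [[5, -8], [2, -3]].
Y = C⁻¹R = [[5, -8], [2, -3]] · [[60, -30], [38, -18]] = [[-4, -6], [6, -6]].

Y = [[-4, -6], [6, -6]]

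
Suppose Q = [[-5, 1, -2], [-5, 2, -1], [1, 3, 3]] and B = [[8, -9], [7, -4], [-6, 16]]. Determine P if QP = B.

P = [[-3, 1], [-3, 2], [2, 3]]

Since Q multiplies P on the left, P = Q⁻¹B.
Q has determinant 3; Q⁻¹ = [[3, -3, 1], [14/3, -13/3, 5/3], [-17/3, 16/3, -5/3]].
P = Q⁻¹B = [[3, -3, 1], [14/3, -13/3, 5/3], [-17/3, 16/3, -5/3]] · [[8, -9], [7, -4], [-6, 16]] = [[-3, 1], [-3, 2], [2, 3]].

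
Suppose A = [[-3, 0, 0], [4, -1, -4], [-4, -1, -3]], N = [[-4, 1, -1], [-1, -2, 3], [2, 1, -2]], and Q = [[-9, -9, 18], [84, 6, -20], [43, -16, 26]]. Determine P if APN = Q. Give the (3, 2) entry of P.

Isolating P: multiply by A⁻¹ from the left and N⁻¹ from the right, so P = A⁻¹QN⁻¹.
det A = 3; the adjugate gives A⁻¹ = [[-1/3, 0, 0], [28/3, 3, -4], [-8/3, -1, 1]].
det N = -3, so N⁻¹ = [[-1/3, -1/3, -1/3], [-4/3, -10/3, -13/3], [-1, -2, -3]].
A⁻¹Q = [[3, 3, -6], [-4, -2, 4], [-17, 2, -2]].
P = (A⁻¹Q)N⁻¹ = [[1, 1, 4], [0, 0, -2], [5, 3, 3]].

3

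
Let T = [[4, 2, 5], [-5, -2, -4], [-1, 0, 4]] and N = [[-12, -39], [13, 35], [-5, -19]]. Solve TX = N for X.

T is on the left of X, so left-multiply by T⁻¹: X = T⁻¹N.
det T = 6, so T⁻¹ = [[-4/3, -4/3, 1/3], [4, 7/2, -3/2], [-1/3, -1/3, 1/3]].
X = T⁻¹N = [[-4/3, -4/3, 1/3], [4, 7/2, -3/2], [-1/3, -1/3, 1/3]] · [[-12, -39], [13, 35], [-5, -19]] = [[-3, -1], [5, -5], [-2, -5]].

X = [[-3, -1], [5, -5], [-2, -5]]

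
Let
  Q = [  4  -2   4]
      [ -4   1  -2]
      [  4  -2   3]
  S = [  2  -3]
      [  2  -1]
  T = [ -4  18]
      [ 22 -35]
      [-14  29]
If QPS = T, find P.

P = [[-4, -1], [2, -1], [3, 2]]

Isolating P: multiply by Q⁻¹ from the left and S⁻¹ from the right, so P = Q⁻¹TS⁻¹.
Q has determinant 4; Q⁻¹ = [[-1/4, -1/2, 0], [1, -1, -2], [1, 0, -1]].
det S = 4; the adjugate gives S⁻¹ = [[-1/4, 3/4], [-1/2, 1/2]].
Q⁻¹T = [[-10, 13], [2, -5], [10, -11]].
P = (Q⁻¹T)S⁻¹ = [[-4, -1], [2, -1], [3, 2]].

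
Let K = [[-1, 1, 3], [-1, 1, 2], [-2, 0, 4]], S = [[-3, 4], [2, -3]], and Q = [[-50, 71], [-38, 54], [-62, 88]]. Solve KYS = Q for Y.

Y = K⁻¹QS⁻¹ (apply K⁻¹ on the left and S⁻¹ on the right).
det K = 2, so K⁻¹ = [[2, -2, -1/2], [0, 1, -1/2], [1, -1, 0]].
det S = 1, so S⁻¹ = [[-3, -4], [-2, -3]].
K⁻¹Q = [[7, -10], [-7, 10], [-12, 17]].
Y = (K⁻¹Q)S⁻¹ = [[-1, 2], [1, -2], [2, -3]].

Y = [[-1, 2], [1, -2], [2, -3]]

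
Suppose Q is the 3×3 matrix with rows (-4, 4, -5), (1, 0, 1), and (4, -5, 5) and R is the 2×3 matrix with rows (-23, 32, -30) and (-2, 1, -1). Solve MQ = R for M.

Right-multiplying both sides by Q⁻¹ gives M = RQ⁻¹.
det Q = 1; the adjugate gives Q⁻¹ = [[5, 5, 4], [-1, 0, -1], [-5, -4, -4]].
M = RQ⁻¹ = [[-23, 32, -30], [-2, 1, -1]] · [[5, 5, 4], [-1, 0, -1], [-5, -4, -4]] = [[3, 5, -4], [-6, -6, -5]].

M = [[3, 5, -4], [-6, -6, -5]]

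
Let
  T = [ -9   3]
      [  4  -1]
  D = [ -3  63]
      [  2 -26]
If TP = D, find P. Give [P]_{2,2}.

Left-multiplying both sides by T⁻¹ gives P = T⁻¹D.
det T = -3, so T⁻¹ = [[1/3, 1], [4/3, 3]].
P = T⁻¹D = [[1/3, 1], [4/3, 3]] · [[-3, 63], [2, -26]] = [[1, -5], [2, 6]].

6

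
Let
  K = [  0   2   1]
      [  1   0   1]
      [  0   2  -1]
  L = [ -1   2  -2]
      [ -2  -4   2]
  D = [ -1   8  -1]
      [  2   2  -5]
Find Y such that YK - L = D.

YK = D + L = [[-2, 10, -3], [0, -2, -3]].
Since K sits to the right of Y, Y = (D + L)K⁻¹.
det K = 4, so K⁻¹ = [[-1/2, 1, 1/2], [1/4, 0, 1/4], [1/2, 0, -1/2]].
Y = (D + L)K⁻¹ = [[2, -2, 3], [-2, 0, 1]].

Y = [[2, -2, 3], [-2, 0, 1]]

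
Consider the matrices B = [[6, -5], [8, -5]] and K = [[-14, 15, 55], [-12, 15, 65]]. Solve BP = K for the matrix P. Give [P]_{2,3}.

Left-multiplying both sides by B⁻¹ gives P = B⁻¹K.
det B = 10; the adjugate gives B⁻¹ = [[-1/2, 1/2], [-4/5, 3/5]].
P = B⁻¹K = [[-1/2, 1/2], [-4/5, 3/5]] · [[-14, 15, 55], [-12, 15, 65]] = [[1, 0, 5], [4, -3, -5]].

-5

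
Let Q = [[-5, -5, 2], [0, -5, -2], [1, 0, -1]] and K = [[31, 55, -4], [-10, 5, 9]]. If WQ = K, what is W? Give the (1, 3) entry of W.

Right-multiplying both sides by Q⁻¹ gives W = KQ⁻¹.
Q has determinant -5; Q⁻¹ = [[-1, 1, -4], [2/5, -3/5, 2], [-1, 1, -5]].
W = KQ⁻¹ = [[31, 55, -4], [-10, 5, 9]] · [[-1, 1, -4], [2/5, -3/5, 2], [-1, 1, -5]] = [[-5, -6, 6], [3, -4, 5]].

6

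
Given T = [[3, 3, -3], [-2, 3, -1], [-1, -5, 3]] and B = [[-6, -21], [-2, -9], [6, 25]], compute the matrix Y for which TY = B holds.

Y = [[0, -2], [0, -4], [2, 1]]

Since T multiplies Y on the left, Y = T⁻¹B.
det T = -6, so T⁻¹ = [[-2/3, -1, -1], [-7/6, -1, -3/2], [-13/6, -2, -5/2]].
Y = T⁻¹B = [[-2/3, -1, -1], [-7/6, -1, -3/2], [-13/6, -2, -5/2]] · [[-6, -21], [-2, -9], [6, 25]] = [[0, -2], [0, -4], [2, 1]].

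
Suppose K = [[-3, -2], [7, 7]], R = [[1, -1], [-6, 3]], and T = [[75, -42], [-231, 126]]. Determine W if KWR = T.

W = [[-3, 1], [0, 4]]

W = K⁻¹TR⁻¹ (apply K⁻¹ on the left and R⁻¹ on the right).
det K = -7; the adjugate gives K⁻¹ = [[-1, -2/7], [1, 3/7]].
R has determinant -3; R⁻¹ = [[-1, -1/3], [-2, -1/3]].
K⁻¹T = [[-9, 6], [-24, 12]].
W = (K⁻¹T)R⁻¹ = [[-3, 1], [0, 4]].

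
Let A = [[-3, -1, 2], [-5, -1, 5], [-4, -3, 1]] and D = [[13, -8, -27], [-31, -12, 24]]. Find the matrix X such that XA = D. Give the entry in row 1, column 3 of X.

Since A sits to the right of X, X = DA⁻¹.
A has determinant -5; A⁻¹ = [[-14/5, 1, 3/5], [3, -1, -1], [-11/5, 1, 2/5]].
X = DA⁻¹ = [[13, -8, -27], [-31, -12, 24]] · [[-14/5, 1, 3/5], [3, -1, -1], [-11/5, 1, 2/5]] = [[-1, -6, 5], [-2, 5, 3]].

5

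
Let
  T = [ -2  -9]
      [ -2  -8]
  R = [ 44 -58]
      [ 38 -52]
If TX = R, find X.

Left-multiplying both sides by T⁻¹ gives X = T⁻¹R.
T has determinant -2; T⁻¹ = [[4, -9/2], [-1, 1]].
X = T⁻¹R = [[4, -9/2], [-1, 1]] · [[44, -58], [38, -52]] = [[5, 2], [-6, 6]].

X = [[5, 2], [-6, 6]]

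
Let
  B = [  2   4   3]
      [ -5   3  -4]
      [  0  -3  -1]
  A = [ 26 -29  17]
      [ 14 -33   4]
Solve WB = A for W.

W = [[-2, -6, 1], [-3, -4, 3]]

Right-multiplying both sides by B⁻¹ gives W = AB⁻¹.
det B = -5; the adjugate gives B⁻¹ = [[3, 1, 5], [1, 2/5, 7/5], [-3, -6/5, -26/5]].
W = AB⁻¹ = [[26, -29, 17], [14, -33, 4]] · [[3, 1, 5], [1, 2/5, 7/5], [-3, -6/5, -26/5]] = [[-2, -6, 1], [-3, -4, 3]].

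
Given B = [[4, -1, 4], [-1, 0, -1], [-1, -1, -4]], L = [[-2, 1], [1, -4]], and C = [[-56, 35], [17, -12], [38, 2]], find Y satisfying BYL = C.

Y = B⁻¹CL⁻¹ (apply B⁻¹ on the left and L⁻¹ on the right).
det B = 3, so B⁻¹ = [[-1/3, -8/3, 1/3], [-1, -4, 0], [1/3, 5/3, -1/3]].
det L = 7, so L⁻¹ = [[-4/7, -1/7], [-1/7, -2/7]].
B⁻¹C = [[-14, 21], [-12, 13], [-3, -9]].
Y = (B⁻¹C)L⁻¹ = [[5, -4], [5, -2], [3, 3]].

Y = [[5, -4], [5, -2], [3, 3]]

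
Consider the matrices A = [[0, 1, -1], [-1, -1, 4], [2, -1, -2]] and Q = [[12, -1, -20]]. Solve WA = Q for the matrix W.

W = [[2, -2, 5]]

Right-multiplying both sides by A⁻¹ gives W = QA⁻¹.
A has determinant 3; A⁻¹ = [[2, 1, 1], [2, 2/3, 1/3], [1, 2/3, 1/3]].
W = QA⁻¹ = [[12, -1, -20]] · [[2, 1, 1], [2, 2/3, 1/3], [1, 2/3, 1/3]] = [[2, -2, 5]].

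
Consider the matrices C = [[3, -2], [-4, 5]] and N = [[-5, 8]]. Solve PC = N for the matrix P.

P = [[1, 2]]

Right-multiplying both sides by C⁻¹ gives P = NC⁻¹.
det C = 7, so C⁻¹ = [[5/7, 2/7], [4/7, 3/7]].
P = NC⁻¹ = [[-5, 8]] · [[5/7, 2/7], [4/7, 3/7]] = [[1, 2]].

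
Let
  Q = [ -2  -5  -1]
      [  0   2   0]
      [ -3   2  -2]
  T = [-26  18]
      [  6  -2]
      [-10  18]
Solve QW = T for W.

Since Q multiplies W on the left, W = Q⁻¹T.
det Q = 2; the adjugate gives Q⁻¹ = [[-2, -6, 1], [0, 1/2, 0], [3, 19/2, -2]].
W = Q⁻¹T = [[-2, -6, 1], [0, 1/2, 0], [3, 19/2, -2]] · [[-26, 18], [6, -2], [-10, 18]] = [[6, -6], [3, -1], [-1, -1]].

W = [[6, -6], [3, -1], [-1, -1]]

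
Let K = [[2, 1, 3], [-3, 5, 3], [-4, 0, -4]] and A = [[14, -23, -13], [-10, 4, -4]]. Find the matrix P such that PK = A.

Since K sits to the right of P, P = AK⁻¹.
det K = -4, so K⁻¹ = [[5, -1, 3], [6, -1, 15/4], [-5, 1, -13/4]].
P = AK⁻¹ = [[14, -23, -13], [-10, 4, -4]] · [[5, -1, 3], [6, -1, 15/4], [-5, 1, -13/4]] = [[-3, -4, -2], [-6, 2, -2]].

P = [[-3, -4, -2], [-6, 2, -2]]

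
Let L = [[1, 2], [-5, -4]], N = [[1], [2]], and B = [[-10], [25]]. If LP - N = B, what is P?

LP = B + N = [[-9], [27]].
Left-multiplying both sides by L⁻¹ gives P = L⁻¹(B + N).
det L = 6; the adjugate gives L⁻¹ = [[-2/3, -1/3], [5/6, 1/6]].
P = L⁻¹(B + N) = [[-3], [-3]].

P = [[-3], [-3]]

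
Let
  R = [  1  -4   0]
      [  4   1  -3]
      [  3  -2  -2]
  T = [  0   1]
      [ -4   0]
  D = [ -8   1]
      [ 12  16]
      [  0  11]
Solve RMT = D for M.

M = R⁻¹DT⁻¹ (apply R⁻¹ on the left and T⁻¹ on the right).
R has determinant -4; R⁻¹ = [[2, 2, -3], [1/4, 1/2, -3/4], [11/4, 5/2, -17/4]].
T has determinant 4; T⁻¹ = [[0, -1/4], [1, 0]].
R⁻¹D = [[8, 1], [4, 0], [8, -4]].
M = (R⁻¹D)T⁻¹ = [[1, -2], [0, -1], [-4, -2]].

M = [[1, -2], [0, -1], [-4, -2]]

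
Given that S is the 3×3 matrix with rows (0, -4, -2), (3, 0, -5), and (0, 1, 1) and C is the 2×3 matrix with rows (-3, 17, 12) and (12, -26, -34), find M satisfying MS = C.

M = [[-5, -1, -3], [6, 4, -2]]

Right-multiplying both sides by S⁻¹ gives M = CS⁻¹.
det S = 6; the adjugate gives S⁻¹ = [[5/6, 1/3, 10/3], [-1/2, 0, -1], [1/2, 0, 2]].
M = CS⁻¹ = [[-3, 17, 12], [12, -26, -34]] · [[5/6, 1/3, 10/3], [-1/2, 0, -1], [1/2, 0, 2]] = [[-5, -1, -3], [6, 4, -2]].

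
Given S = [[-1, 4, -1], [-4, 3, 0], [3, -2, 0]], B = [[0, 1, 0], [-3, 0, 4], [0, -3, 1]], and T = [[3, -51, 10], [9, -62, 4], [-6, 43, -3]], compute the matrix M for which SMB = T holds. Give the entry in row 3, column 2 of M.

Left-multiply by S⁻¹ and right-multiply by B⁻¹: M = S⁻¹TB⁻¹.
S has determinant 1; S⁻¹ = [[0, 2, 3], [0, 3, 4], [-1, 10, 13]].
B has determinant 3; B⁻¹ = [[4, -1/3, 4/3], [1, 0, 0], [3, 0, 1]].
S⁻¹T = [[0, 5, -1], [3, -14, 0], [9, -10, -9]].
M = (S⁻¹T)B⁻¹ = [[2, 0, -1], [-2, -1, 4], [-1, -3, 3]].

-3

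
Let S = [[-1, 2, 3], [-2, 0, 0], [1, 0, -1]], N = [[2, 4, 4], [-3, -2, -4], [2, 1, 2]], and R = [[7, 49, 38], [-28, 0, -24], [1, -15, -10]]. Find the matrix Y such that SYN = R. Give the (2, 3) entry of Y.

0

Left-multiply by S⁻¹ and right-multiply by N⁻¹: Y = S⁻¹RN⁻¹.
det S = -4; the adjugate gives S⁻¹ = [[0, -1/2, 0], [1/2, 1/2, 3/2], [0, -1/2, -1]].
det N = -4; the adjugate gives N⁻¹ = [[0, 1, 2], [1/2, 1, 1], [-1/4, -3/2, -2]].
S⁻¹R = [[14, 0, 12], [-9, 2, -8], [13, 15, 22]].
Y = (S⁻¹R)N⁻¹ = [[-3, -4, 4], [3, 5, 0], [2, -5, -3]].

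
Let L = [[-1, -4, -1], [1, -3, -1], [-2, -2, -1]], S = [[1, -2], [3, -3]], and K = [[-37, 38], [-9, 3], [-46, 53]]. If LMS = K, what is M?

M = L⁻¹KS⁻¹ (apply L⁻¹ on the left and S⁻¹ on the right).
det L = -5; the adjugate gives L⁻¹ = [[-1/5, 2/5, -1/5], [-3/5, 1/5, 2/5], [8/5, -6/5, -7/5]].
S has determinant 3; S⁻¹ = [[-1, 2/3], [-1, 1/3]].
L⁻¹K = [[13, -17], [2, -1], [16, -17]].
M = (L⁻¹K)S⁻¹ = [[4, 3], [-1, 1], [1, 5]].

M = [[4, 3], [-1, 1], [1, 5]]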